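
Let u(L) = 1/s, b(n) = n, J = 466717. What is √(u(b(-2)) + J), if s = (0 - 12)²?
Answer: √67207249/12 ≈ 683.17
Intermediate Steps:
s = 144 (s = (-12)² = 144)
u(L) = 1/144
√(u(b(-2)) + J) = √(1/144 + 466717) = √(67207249/144) = √67207249/12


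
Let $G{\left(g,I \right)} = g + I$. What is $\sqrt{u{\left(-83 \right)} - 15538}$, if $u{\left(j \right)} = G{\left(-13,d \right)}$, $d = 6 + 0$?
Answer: $i \sqrt{15545} \approx 124.68 i$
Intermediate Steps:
$d = 6$
$G{\left(g,I \right)} = I + g$
$u{\left(j \right)} = -7$ ($u{\left(j \right)} = 6 - 13 = -7$)
$\sqrt{u{\left(-83 \right)} - 15538} = \sqrt{-7 - 15538} = \sqrt{-15545} = i \sqrt{15545}$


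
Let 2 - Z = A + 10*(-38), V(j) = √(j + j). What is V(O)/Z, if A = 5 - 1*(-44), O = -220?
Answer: 2*I*√110/333 ≈ 0.062991*I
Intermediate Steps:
A = 49 (A = 5 + 44 = 49)
V(j) = √2*√j (V(j) = √(2*j) = √2*√j)
Z = 333 (Z = 2 - (49 + 10*(-38)) = 2 - (49 - 380) = 2 - 1*(-331) = 2 + 331 = 333)
V(O)/Z = (√2*√(-220))/333 = (√2*(2*I*√55))*(1/333) = (2*I*√110)*(1/333) = 2*I*√110/333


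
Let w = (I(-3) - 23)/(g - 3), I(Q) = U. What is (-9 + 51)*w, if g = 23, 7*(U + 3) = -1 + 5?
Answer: -267/5 ≈ -53.400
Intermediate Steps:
U = -17/7 (U = -3 + (-1 + 5)/7 = -3 + (⅐)*4 = -3 + 4/7 = -17/7 ≈ -2.4286)
I(Q) = -17/7
w = -89/70 (w = (-17/7 - 23)/(23 - 3) = -178/7/20 = -178/7*1/20 = -89/70 ≈ -1.2714)
(-9 + 51)*w = (-9 + 51)*(-89/70) = 42*(-89/70) = -267/5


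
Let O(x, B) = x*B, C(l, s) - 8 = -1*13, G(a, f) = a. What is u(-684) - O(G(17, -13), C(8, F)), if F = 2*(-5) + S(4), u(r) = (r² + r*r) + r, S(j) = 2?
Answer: 935113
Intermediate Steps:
u(r) = r + 2*r² (u(r) = (r² + r²) + r = 2*r² + r = r + 2*r²)
F = -8 (F = 2*(-5) + 2 = -10 + 2 = -8)
C(l, s) = -5 (C(l, s) = 8 - 1*13 = 8 - 13 = -5)
O(x, B) = B*x
u(-684) - O(G(17, -13), C(8, F)) = -684*(1 + 2*(-684)) - (-5)*17 = -684*(1 - 1368) - 1*(-85) = -684*(-1367) + 85 = 935028 + 85 = 935113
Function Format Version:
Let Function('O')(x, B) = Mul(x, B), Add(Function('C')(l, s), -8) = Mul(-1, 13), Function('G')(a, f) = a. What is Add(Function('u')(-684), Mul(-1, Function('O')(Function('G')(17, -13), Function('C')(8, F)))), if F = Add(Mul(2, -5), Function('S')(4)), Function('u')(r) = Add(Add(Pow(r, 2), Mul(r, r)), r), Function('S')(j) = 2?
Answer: 935113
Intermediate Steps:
Function('u')(r) = Add(r, Mul(2, Pow(r, 2))) (Function('u')(r) = Add(Add(Pow(r, 2), Pow(r, 2)), r) = Add(Mul(2, Pow(r, 2)), r) = Add(r, Mul(2, Pow(r, 2))))
F = -8 (F = Add(Mul(2, -5), 2) = Add(-10, 2) = -8)
Function('C')(l, s) = -5 (Function('C')(l, s) = Add(8, Mul(-1, 13)) = Add(8, -13) = -5)
Function('O')(x, B) = Mul(B, x)
Add(Function('u')(-684), Mul(-1, Function('O')(Function('G')(17, -13), Function('C')(8, F)))) = Add(Mul(-684, Add(1, Mul(2, -684))), Mul(-1, Mul(-5, 17))) = Add(Mul(-684, Add(1, -1368)), Mul(-1, -85)) = Add(Mul(-684, -1367), 85) = Add(935028, 85) = 935113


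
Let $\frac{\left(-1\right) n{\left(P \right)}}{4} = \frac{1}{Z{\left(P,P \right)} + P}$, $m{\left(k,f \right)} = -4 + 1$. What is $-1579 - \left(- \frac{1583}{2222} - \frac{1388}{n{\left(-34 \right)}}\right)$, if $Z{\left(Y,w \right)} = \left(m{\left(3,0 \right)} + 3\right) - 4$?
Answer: $\frac{25792337}{2222} \approx 11608.0$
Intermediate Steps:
$m{\left(k,f \right)} = -3$
$Z{\left(Y,w \right)} = -4$ ($Z{\left(Y,w \right)} = \left(-3 + 3\right) - 4 = 0 - 4 = -4$)
$n{\left(P \right)} = - \frac{4}{-4 + P}$
$-1579 - \left(- \frac{1583}{2222} - \frac{1388}{n{\left(-34 \right)}}\right) = -1579 - \left(- \frac{1583}{2222} - \frac{1388}{\left(-4\right) \frac{1}{-4 - 34}}\right) = -1579 - \left(\left(-1583\right) \frac{1}{2222} - \frac{1388}{\left(-4\right) \frac{1}{-38}}\right) = -1579 - \left(- \frac{1583}{2222} - \frac{1388}{\left(-4\right) \left(- \frac{1}{38}\right)}\right) = -1579 - \left(- \frac{1583}{2222} - \frac{1388}{\frac{2}{19}}\right) = -1579 - \left(- \frac{1583}{2222} - 13186\right) = -1579 - - \frac{29300875}{2222} = -1579 + \frac{29300875}{2222} = \frac{25792337}{2222}$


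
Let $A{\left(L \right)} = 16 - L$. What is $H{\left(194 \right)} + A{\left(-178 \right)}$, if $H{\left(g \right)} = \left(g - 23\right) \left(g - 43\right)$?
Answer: $26015$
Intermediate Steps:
$H{\left(g \right)} = \left(-43 + g\right) \left(-23 + g\right)$ ($H{\left(g \right)} = \left(-23 + g\right) \left(-43 + g\right) = \left(-43 + g\right) \left(-23 + g\right)$)
$H{\left(194 \right)} + A{\left(-178 \right)} = \left(989 + 194^{2} - 12804\right) + \left(16 - -178\right) = \left(989 + 37636 - 12804\right) + \left(16 + 178\right) = 25821 + 194 = 26015$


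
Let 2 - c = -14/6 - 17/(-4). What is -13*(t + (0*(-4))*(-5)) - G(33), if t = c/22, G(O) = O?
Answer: -8725/264 ≈ -33.049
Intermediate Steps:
c = 1/12 (c = 2 - (-14/6 - 17/(-4)) = 2 - (-14*1/6 - 17*(-1/4)) = 2 - (-7/3 + 17/4) = 2 - 1*23/12 = 2 - 23/12 = 1/12 ≈ 0.083333)
t = 1/264 (t = (1/12)/22 = (1/12)*(1/22) = 1/264 ≈ 0.0037879)
-13*(t + (0*(-4))*(-5)) - G(33) = -13*(1/264 + (0*(-4))*(-5)) - 1*33 = -13*(1/264 + 0*(-5)) - 33 = -13*(1/264 + 0) - 33 = -13*1/264 - 33 = -13/264 - 33 = -8725/264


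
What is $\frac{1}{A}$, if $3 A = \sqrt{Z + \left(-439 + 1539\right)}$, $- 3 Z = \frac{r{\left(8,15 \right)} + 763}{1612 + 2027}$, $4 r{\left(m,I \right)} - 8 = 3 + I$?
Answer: $\frac{3 \sqrt{6473608754}}{2668429} \approx 0.090456$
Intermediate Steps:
$r{\left(m,I \right)} = \frac{11}{4} + \frac{I}{4}$ ($r{\left(m,I \right)} = 2 + \frac{3 + I}{4} = 2 + \left(\frac{3}{4} + \frac{I}{4}\right) = \frac{11}{4} + \frac{I}{4}$)
$Z = - \frac{171}{2426}$ ($Z = - \frac{\left(\left(\frac{11}{4} + \frac{1}{4} \cdot 15\right) + 763\right) \frac{1}{1612 + 2027}}{3} = - \frac{\left(\left(\frac{11}{4} + \frac{15}{4}\right) + 763\right) \frac{1}{3639}}{3} = - \frac{\left(\frac{13}{2} + 763\right) \frac{1}{3639}}{3} = - \frac{\frac{1539}{2} \cdot \frac{1}{3639}}{3} = \left(- \frac{1}{3}\right) \frac{513}{2426} = - \frac{171}{2426} \approx -0.070486$)
$A = \frac{\sqrt{6473608754}}{7278}$ ($A = \frac{\sqrt{- \frac{171}{2426} + \left(-439 + 1539\right)}}{3} = \frac{\sqrt{- \frac{171}{2426} + 1100}}{3} = \frac{\sqrt{\frac{2668429}{2426}}}{3} = \frac{\frac{1}{2426} \sqrt{6473608754}}{3} = \frac{\sqrt{6473608754}}{7278} \approx 11.055$)
$\frac{1}{A} = \frac{1}{\frac{1}{7278} \sqrt{6473608754}} = \frac{3 \sqrt{6473608754}}{2668429}$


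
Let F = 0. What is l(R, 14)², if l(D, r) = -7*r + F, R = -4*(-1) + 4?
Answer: 9604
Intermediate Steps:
R = 8 (R = 4 + 4 = 8)
l(D, r) = -7*r (l(D, r) = -7*r + 0 = -7*r)
l(R, 14)² = (-7*14)² = (-98)² = 9604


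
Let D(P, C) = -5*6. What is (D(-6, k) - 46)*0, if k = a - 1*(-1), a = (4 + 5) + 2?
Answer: 0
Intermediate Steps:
a = 11 (a = 9 + 2 = 11)
k = 12 (k = 11 - 1*(-1) = 11 + 1 = 12)
D(P, C) = -30
(D(-6, k) - 46)*0 = (-30 - 46)*0 = -76*0 = 0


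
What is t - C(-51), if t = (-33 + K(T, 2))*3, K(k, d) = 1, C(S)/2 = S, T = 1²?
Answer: 6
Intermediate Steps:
T = 1
C(S) = 2*S
t = -96 (t = (-33 + 1)*3 = -32*3 = -96)
t - C(-51) = -96 - 2*(-51) = -96 - 1*(-102) = -96 + 102 = 6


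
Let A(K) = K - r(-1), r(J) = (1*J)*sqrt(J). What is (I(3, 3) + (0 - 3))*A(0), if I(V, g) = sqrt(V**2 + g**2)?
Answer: 3*I*(-1 + sqrt(2)) ≈ 1.2426*I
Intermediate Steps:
r(J) = J**(3/2) (r(J) = J*sqrt(J) = J**(3/2))
A(K) = I + K (A(K) = K - (-1)**(3/2) = K - (-1)*I = K + I = I + K)
(I(3, 3) + (0 - 3))*A(0) = (sqrt(3**2 + 3**2) + (0 - 3))*(I + 0) = (sqrt(9 + 9) - 3)*I = (sqrt(18) - 3)*I = (3*sqrt(2) - 3)*I = (-3 + 3*sqrt(2))*I = I*(-3 + 3*sqrt(2))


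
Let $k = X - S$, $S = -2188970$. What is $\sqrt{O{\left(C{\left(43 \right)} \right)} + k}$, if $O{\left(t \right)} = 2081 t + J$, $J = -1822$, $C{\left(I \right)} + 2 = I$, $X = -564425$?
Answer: $2 \sqrt{427011} \approx 1306.9$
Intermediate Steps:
$C{\left(I \right)} = -2 + I$
$O{\left(t \right)} = -1822 + 2081 t$ ($O{\left(t \right)} = 2081 t - 1822 = -1822 + 2081 t$)
$k = 1624545$ ($k = -564425 - -2188970 = -564425 + 2188970 = 1624545$)
$\sqrt{O{\left(C{\left(43 \right)} \right)} + k} = \sqrt{\left(-1822 + 2081 \left(-2 + 43\right)\right) + 1624545} = \sqrt{\left(-1822 + 2081 \cdot 41\right) + 1624545} = \sqrt{\left(-1822 + 85321\right) + 1624545} = \sqrt{83499 + 1624545} = \sqrt{1708044} = 2 \sqrt{427011}$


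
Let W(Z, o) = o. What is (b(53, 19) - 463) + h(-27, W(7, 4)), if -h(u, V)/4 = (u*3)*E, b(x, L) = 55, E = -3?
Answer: -1380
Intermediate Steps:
h(u, V) = 36*u (h(u, V) = -4*u*3*(-3) = -4*3*u*(-3) = -(-36)*u = 36*u)
(b(53, 19) - 463) + h(-27, W(7, 4)) = (55 - 463) + 36*(-27) = -408 - 972 = -1380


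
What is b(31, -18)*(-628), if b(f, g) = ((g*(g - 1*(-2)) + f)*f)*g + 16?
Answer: 111775208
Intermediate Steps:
b(f, g) = 16 + f*g*(f + g*(2 + g)) (b(f, g) = ((g*(g + 2) + f)*f)*g + 16 = ((g*(2 + g) + f)*f)*g + 16 = ((f + g*(2 + g))*f)*g + 16 = (f*(f + g*(2 + g)))*g + 16 = f*g*(f + g*(2 + g)) + 16 = 16 + f*g*(f + g*(2 + g)))
b(31, -18)*(-628) = (16 + 31*(-18)³ - 18*31² + 2*31*(-18)²)*(-628) = (16 + 31*(-5832) - 18*961 + 2*31*324)*(-628) = (16 - 180792 - 17298 + 20088)*(-628) = -177986*(-628) = 111775208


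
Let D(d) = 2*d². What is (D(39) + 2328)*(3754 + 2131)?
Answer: 31602450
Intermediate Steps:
(D(39) + 2328)*(3754 + 2131) = (2*39² + 2328)*(3754 + 2131) = (2*1521 + 2328)*5885 = (3042 + 2328)*5885 = 5370*5885 = 31602450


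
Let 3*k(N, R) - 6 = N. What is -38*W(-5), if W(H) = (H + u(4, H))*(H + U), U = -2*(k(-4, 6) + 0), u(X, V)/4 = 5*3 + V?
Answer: 25270/3 ≈ 8423.3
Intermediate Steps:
k(N, R) = 2 + N/3
u(X, V) = 60 + 4*V (u(X, V) = 4*(5*3 + V) = 4*(15 + V) = 60 + 4*V)
U = -4/3 (U = -2*((2 + (1/3)*(-4)) + 0) = -2*((2 - 4/3) + 0) = -2*(2/3 + 0) = -2*2/3 = -4/3 ≈ -1.3333)
W(H) = (60 + 5*H)*(-4/3 + H) (W(H) = (H + (60 + 4*H))*(H - 4/3) = (60 + 5*H)*(-4/3 + H))
-38*W(-5) = -38*(-80 + 5*(-5)**2 + (160/3)*(-5)) = -38*(-80 + 5*25 - 800/3) = -38*(-80 + 125 - 800/3) = -38*(-665/3) = 25270/3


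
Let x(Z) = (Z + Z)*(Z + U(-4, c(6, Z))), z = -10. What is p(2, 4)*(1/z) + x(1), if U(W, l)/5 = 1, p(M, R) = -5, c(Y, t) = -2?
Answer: 25/2 ≈ 12.500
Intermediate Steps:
U(W, l) = 5 (U(W, l) = 5*1 = 5)
x(Z) = 2*Z*(5 + Z) (x(Z) = (Z + Z)*(Z + 5) = (2*Z)*(5 + Z) = 2*Z*(5 + Z))
p(2, 4)*(1/z) + x(1) = -5/(-10) + 2*1*(5 + 1) = -5*(-1)/10 + 2*1*6 = -5*(-⅒) + 12 = ½ + 12 = 25/2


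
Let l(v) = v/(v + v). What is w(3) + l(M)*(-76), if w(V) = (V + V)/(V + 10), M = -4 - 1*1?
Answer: -488/13 ≈ -37.538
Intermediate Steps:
M = -5 (M = -4 - 1 = -5)
w(V) = 2*V/(10 + V) (w(V) = (2*V)/(10 + V) = 2*V/(10 + V))
l(v) = 1/2 (l(v) = v/((2*v)) = v*(1/(2*v)) = 1/2)
w(3) + l(M)*(-76) = 2*3/(10 + 3) + (1/2)*(-76) = 2*3/13 - 38 = 2*3*(1/13) - 38 = 6/13 - 38 = -488/13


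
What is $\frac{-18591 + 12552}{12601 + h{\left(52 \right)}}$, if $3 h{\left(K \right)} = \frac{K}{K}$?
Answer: $- \frac{18117}{37804} \approx -0.47924$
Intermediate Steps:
$h{\left(K \right)} = \frac{1}{3}$ ($h{\left(K \right)} = \frac{K \frac{1}{K}}{3} = \frac{1}{3} \cdot 1 = \frac{1}{3}$)
$\frac{-18591 + 12552}{12601 + h{\left(52 \right)}} = \frac{-18591 + 12552}{12601 + \frac{1}{3}} = - \frac{6039}{\frac{37804}{3}} = \left(-6039\right) \frac{3}{37804} = - \frac{18117}{37804}$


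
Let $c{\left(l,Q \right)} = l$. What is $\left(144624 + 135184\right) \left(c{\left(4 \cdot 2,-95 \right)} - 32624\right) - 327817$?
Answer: $-9126545545$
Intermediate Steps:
$\left(144624 + 135184\right) \left(c{\left(4 \cdot 2,-95 \right)} - 32624\right) - 327817 = \left(144624 + 135184\right) \left(4 \cdot 2 - 32624\right) - 327817 = 279808 \left(8 - 32624\right) - 327817 = 279808 \left(-32616\right) - 327817 = -9126217728 - 327817 = -9126545545$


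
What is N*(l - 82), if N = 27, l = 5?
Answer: -2079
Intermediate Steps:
N*(l - 82) = 27*(5 - 82) = 27*(-77) = -2079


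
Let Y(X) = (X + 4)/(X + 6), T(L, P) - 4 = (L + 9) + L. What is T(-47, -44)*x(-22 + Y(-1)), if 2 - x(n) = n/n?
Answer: -81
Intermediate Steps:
T(L, P) = 13 + 2*L (T(L, P) = 4 + ((L + 9) + L) = 4 + ((9 + L) + L) = 4 + (9 + 2*L) = 13 + 2*L)
Y(X) = (4 + X)/(6 + X)
x(n) = 1 (x(n) = 2 - n/n = 2 - 1*1 = 2 - 1 = 1)
T(-47, -44)*x(-22 + Y(-1)) = (13 + 2*(-47))*1 = (13 - 94)*1 = -81*1 = -81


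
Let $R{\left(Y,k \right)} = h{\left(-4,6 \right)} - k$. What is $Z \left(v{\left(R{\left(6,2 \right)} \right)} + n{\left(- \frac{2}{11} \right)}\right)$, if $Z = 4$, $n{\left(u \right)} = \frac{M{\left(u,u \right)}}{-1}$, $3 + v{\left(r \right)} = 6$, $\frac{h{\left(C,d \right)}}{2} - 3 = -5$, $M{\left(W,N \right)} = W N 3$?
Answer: $\frac{1404}{121} \approx 11.603$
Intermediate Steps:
$M{\left(W,N \right)} = 3 N W$ ($M{\left(W,N \right)} = N W 3 = 3 N W$)
$h{\left(C,d \right)} = -4$ ($h{\left(C,d \right)} = 6 + 2 \left(-5\right) = 6 - 10 = -4$)
$R{\left(Y,k \right)} = -4 - k$
$v{\left(r \right)} = 3$ ($v{\left(r \right)} = -3 + 6 = 3$)
$n{\left(u \right)} = - 3 u^{2}$ ($n{\left(u \right)} = \frac{3 u u}{-1} = 3 u^{2} \left(-1\right) = - 3 u^{2}$)
$Z \left(v{\left(R{\left(6,2 \right)} \right)} + n{\left(- \frac{2}{11} \right)}\right) = 4 \left(3 - 3 \left(- \frac{2}{11}\right)^{2}\right) = 4 \left(3 - \frac{12}{121}\right) = 4 \cdot \frac{351}{121} = \frac{1404}{121}$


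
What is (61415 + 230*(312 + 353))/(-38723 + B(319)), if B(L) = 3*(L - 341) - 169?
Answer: -71455/12986 ≈ -5.5025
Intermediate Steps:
B(L) = -1192 + 3*L (B(L) = 3*(-341 + L) - 169 = (-1023 + 3*L) - 169 = -1192 + 3*L)
(61415 + 230*(312 + 353))/(-38723 + B(319)) = (61415 + 230*(312 + 353))/(-38723 + (-1192 + 3*319)) = (61415 + 230*665)/(-38723 + (-1192 + 957)) = (61415 + 152950)/(-38723 - 235) = 214365/(-38958) = 214365*(-1/38958) = -71455/12986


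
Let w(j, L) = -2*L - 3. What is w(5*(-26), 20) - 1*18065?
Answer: -18108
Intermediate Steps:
w(j, L) = -3 - 2*L
w(5*(-26), 20) - 1*18065 = (-3 - 2*20) - 1*18065 = (-3 - 40) - 18065 = -43 - 18065 = -18108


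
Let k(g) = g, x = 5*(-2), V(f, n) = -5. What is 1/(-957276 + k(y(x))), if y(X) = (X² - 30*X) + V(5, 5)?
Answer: -1/956881 ≈ -1.0451e-6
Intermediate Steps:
x = -10
y(X) = -5 + X² - 30*X (y(X) = (X² - 30*X) - 5 = -5 + X² - 30*X)
1/(-957276 + k(y(x))) = 1/(-957276 + (-5 + (-10)² - 30*(-10))) = 1/(-957276 + (-5 + 100 + 300)) = 1/(-957276 + 395) = 1/(-956881) = -1/956881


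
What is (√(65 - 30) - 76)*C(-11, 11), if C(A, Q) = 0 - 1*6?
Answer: 456 - 6*√35 ≈ 420.50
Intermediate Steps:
C(A, Q) = -6 (C(A, Q) = 0 - 6 = -6)
(√(65 - 30) - 76)*C(-11, 11) = (√(65 - 30) - 76)*(-6) = (√35 - 76)*(-6) = (-76 + √35)*(-6) = 456 - 6*√35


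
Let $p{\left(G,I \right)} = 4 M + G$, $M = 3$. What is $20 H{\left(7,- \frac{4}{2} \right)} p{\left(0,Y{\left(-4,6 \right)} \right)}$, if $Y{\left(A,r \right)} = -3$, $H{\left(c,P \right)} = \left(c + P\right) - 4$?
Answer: $240$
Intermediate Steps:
$H{\left(c,P \right)} = -4 + P + c$ ($H{\left(c,P \right)} = \left(P + c\right) - 4 = -4 + P + c$)
$p{\left(G,I \right)} = 12 + G$ ($p{\left(G,I \right)} = 4 \cdot 3 + G = 12 + G$)
$20 H{\left(7,- \frac{4}{2} \right)} p{\left(0,Y{\left(-4,6 \right)} \right)} = 20 \left(-4 - \frac{4}{2} + 7\right) \left(12 + 0\right) = 20 \left(-4 - 2 + 7\right) 12 = 20 \cdot 1 \cdot 12 = 20 \cdot 12 = 240$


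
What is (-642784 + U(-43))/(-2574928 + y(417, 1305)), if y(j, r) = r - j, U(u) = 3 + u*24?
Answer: 643813/2574040 ≈ 0.25012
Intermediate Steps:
U(u) = 3 + 24*u
(-642784 + U(-43))/(-2574928 + y(417, 1305)) = (-642784 + (3 + 24*(-43)))/(-2574928 + (1305 - 1*417)) = (-642784 + (3 - 1032))/(-2574928 + (1305 - 417)) = (-642784 - 1029)/(-2574928 + 888) = -643813/(-2574040) = -643813*(-1/2574040) = 643813/2574040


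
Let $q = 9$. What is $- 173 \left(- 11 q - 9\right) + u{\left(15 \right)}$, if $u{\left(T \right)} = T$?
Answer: $18699$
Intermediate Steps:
$- 173 \left(- 11 q - 9\right) + u{\left(15 \right)} = - 173 \left(\left(-11\right) 9 - 9\right) + 15 = - 173 \left(-99 - 9\right) + 15 = \left(-173\right) \left(-108\right) + 15 = 18684 + 15 = 18699$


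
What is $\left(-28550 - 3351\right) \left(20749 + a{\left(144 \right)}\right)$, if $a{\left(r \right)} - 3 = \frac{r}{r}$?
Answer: $-662041453$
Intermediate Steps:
$a{\left(r \right)} = 4$ ($a{\left(r \right)} = 3 + \frac{r}{r} = 3 + 1 = 4$)
$\left(-28550 - 3351\right) \left(20749 + a{\left(144 \right)}\right) = \left(-28550 - 3351\right) \left(20749 + 4\right) = \left(-31901\right) 20753 = -662041453$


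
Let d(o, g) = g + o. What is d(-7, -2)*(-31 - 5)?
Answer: 324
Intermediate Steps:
d(-7, -2)*(-31 - 5) = (-2 - 7)*(-31 - 5) = -9*(-36) = 324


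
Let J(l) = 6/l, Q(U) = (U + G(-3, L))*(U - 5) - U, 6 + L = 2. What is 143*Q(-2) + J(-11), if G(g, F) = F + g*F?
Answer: -62926/11 ≈ -5720.5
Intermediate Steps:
L = -4 (L = -6 + 2 = -4)
G(g, F) = F + F*g
Q(U) = -U + (-5 + U)*(8 + U) (Q(U) = (U - 4*(1 - 3))*(U - 5) - U = (U - 4*(-2))*(-5 + U) - U = (U + 8)*(-5 + U) - U = (8 + U)*(-5 + U) - U = (-5 + U)*(8 + U) - U = -U + (-5 + U)*(8 + U))
143*Q(-2) + J(-11) = 143*(-40 + (-2)² + 2*(-2)) + 6/(-11) = 143*(-40 + 4 - 4) + 6*(-1/11) = 143*(-40) - 6/11 = -5720 - 6/11 = -62926/11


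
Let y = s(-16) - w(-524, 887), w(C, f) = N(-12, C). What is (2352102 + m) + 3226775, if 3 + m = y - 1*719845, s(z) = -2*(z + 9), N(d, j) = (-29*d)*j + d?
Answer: 5041407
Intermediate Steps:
N(d, j) = d - 29*d*j (N(d, j) = -29*d*j + d = d - 29*d*j)
s(z) = -18 - 2*z (s(z) = -2*(9 + z) = -18 - 2*z)
w(C, f) = -12 + 348*C (w(C, f) = -12*(1 - 29*C) = -12 + 348*C)
y = 182378 (y = (-18 - 2*(-16)) - (-12 + 348*(-524)) = (-18 + 32) - (-12 - 182352) = 14 - 1*(-182364) = 14 + 182364 = 182378)
m = -537470 (m = -3 + (182378 - 1*719845) = -3 + (182378 - 719845) = -3 - 537467 = -537470)
(2352102 + m) + 3226775 = (2352102 - 537470) + 3226775 = 1814632 + 3226775 = 5041407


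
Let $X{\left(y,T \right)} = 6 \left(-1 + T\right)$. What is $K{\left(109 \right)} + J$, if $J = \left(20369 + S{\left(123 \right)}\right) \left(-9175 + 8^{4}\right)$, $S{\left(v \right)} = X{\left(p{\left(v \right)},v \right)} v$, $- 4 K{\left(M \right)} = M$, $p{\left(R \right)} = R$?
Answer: $- \frac{2242988089}{4} \approx -5.6075 \cdot 10^{8}$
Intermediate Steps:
$K{\left(M \right)} = - \frac{M}{4}$
$X{\left(y,T \right)} = -6 + 6 T$
$S{\left(v \right)} = v \left(-6 + 6 v\right)$ ($S{\left(v \right)} = \left(-6 + 6 v\right) v = v \left(-6 + 6 v\right)$)
$J = -560746995$ ($J = \left(20369 + 6 \cdot 123 \left(-1 + 123\right)\right) \left(-9175 + 8^{4}\right) = \left(20369 + 6 \cdot 123 \cdot 122\right) \left(-9175 + 4096\right) = \left(20369 + 90036\right) \left(-5079\right) = 110405 \left(-5079\right) = -560746995$)
$K{\left(109 \right)} + J = \left(- \frac{1}{4}\right) 109 - 560746995 = - \frac{109}{4} - 560746995 = - \frac{2242988089}{4}$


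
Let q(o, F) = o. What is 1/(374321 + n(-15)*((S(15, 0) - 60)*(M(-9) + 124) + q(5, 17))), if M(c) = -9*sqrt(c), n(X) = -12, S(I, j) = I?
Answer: 441221/194888547241 + 14580*I/194888547241 ≈ 2.264e-6 + 7.4812e-8*I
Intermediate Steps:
1/(374321 + n(-15)*((S(15, 0) - 60)*(M(-9) + 124) + q(5, 17))) = 1/(374321 - 12*((15 - 60)*(-27*I + 124) + 5)) = 1/(374321 - 12*(-45*(-27*I + 124) + 5)) = 1/(374321 - 12*(-45*(124 - 27*I) + 5)) = 1/(374321 - 12*((-5580 + 1215*I) + 5)) = 1/(374321 - 12*(-5575 + 1215*I)) = 1/(374321 + (66900 - 14580*I)) = 1/(441221 - 14580*I) = (441221 + 14580*I)/194888547241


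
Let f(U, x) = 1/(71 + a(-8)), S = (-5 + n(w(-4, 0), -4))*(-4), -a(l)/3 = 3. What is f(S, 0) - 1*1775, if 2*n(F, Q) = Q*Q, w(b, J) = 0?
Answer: -110049/62 ≈ -1775.0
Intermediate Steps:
a(l) = -9 (a(l) = -3*3 = -9)
n(F, Q) = Q**2/2 (n(F, Q) = (Q*Q)/2 = Q**2/2)
S = -12 (S = (-5 + (1/2)*(-4)**2)*(-4) = (-5 + (1/2)*16)*(-4) = (-5 + 8)*(-4) = 3*(-4) = -12)
f(U, x) = 1/62 (f(U, x) = 1/(71 - 9) = 1/62)
f(S, 0) - 1*1775 = 1/62 - 1*1775 = 1/62 - 1775 = -110049/62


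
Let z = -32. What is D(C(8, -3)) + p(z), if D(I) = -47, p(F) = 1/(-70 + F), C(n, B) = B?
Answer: -4795/102 ≈ -47.010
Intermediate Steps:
D(C(8, -3)) + p(z) = -47 + 1/(-70 - 32) = -47 + 1/(-102) = -47 - 1/102 = -4795/102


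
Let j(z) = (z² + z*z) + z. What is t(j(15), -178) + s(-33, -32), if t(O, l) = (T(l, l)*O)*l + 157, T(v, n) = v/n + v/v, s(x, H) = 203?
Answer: -165180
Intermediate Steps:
T(v, n) = 1 + v/n (T(v, n) = v/n + 1 = 1 + v/n)
j(z) = z + 2*z² (j(z) = (z² + z²) + z = 2*z² + z = z + 2*z²)
t(O, l) = 157 + 2*O*l (t(O, l) = (((l + l)/l)*O)*l + 157 = (((2*l)/l)*O)*l + 157 = (2*O)*l + 157 = 2*O*l + 157 = 157 + 2*O*l)
t(j(15), -178) + s(-33, -32) = (157 + 2*(15*(1 + 2*15))*(-178)) + 203 = (157 + 2*(15*(1 + 30))*(-178)) + 203 = (157 + 2*(15*31)*(-178)) + 203 = (157 + 2*465*(-178)) + 203 = (157 - 165540) + 203 = -165383 + 203 = -165180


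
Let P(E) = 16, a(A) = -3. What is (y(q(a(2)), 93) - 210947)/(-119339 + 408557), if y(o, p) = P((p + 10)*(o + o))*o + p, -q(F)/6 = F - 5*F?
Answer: -106003/144609 ≈ -0.73303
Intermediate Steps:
q(F) = 24*F (q(F) = -6*(F - 5*F) = -(-24)*F = 24*F)
y(o, p) = p + 16*o (y(o, p) = 16*o + p = p + 16*o)
(y(q(a(2)), 93) - 210947)/(-119339 + 408557) = ((93 + 16*(24*(-3))) - 210947)/(-119339 + 408557) = ((93 + 16*(-72)) - 210947)/289218 = ((93 - 1152) - 210947)*(1/289218) = (-1059 - 210947)*(1/289218) = -212006*1/289218 = -106003/144609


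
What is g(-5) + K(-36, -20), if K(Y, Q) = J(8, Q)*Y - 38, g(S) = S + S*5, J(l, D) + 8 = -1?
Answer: 256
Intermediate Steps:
J(l, D) = -9 (J(l, D) = -8 - 1 = -9)
g(S) = 6*S (g(S) = S + 5*S = 6*S)
K(Y, Q) = -38 - 9*Y (K(Y, Q) = -9*Y - 38 = -38 - 9*Y)
g(-5) + K(-36, -20) = 6*(-5) + (-38 - 9*(-36)) = -30 + (-38 + 324) = -30 + 286 = 256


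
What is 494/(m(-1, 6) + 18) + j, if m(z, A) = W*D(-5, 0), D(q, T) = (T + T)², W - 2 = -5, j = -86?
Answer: -527/9 ≈ -58.556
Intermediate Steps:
W = -3 (W = 2 - 5 = -3)
D(q, T) = 4*T² (D(q, T) = (2*T)² = 4*T²)
m(z, A) = 0 (m(z, A) = -12*0² = -12*0 = -3*0 = 0)
494/(m(-1, 6) + 18) + j = 494/(0 + 18) - 86 = 494/18 - 86 = 494*(1/18) - 86 = 247/9 - 86 = -527/9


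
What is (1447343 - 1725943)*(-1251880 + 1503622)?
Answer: -70135321200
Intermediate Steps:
(1447343 - 1725943)*(-1251880 + 1503622) = -278600*251742 = -70135321200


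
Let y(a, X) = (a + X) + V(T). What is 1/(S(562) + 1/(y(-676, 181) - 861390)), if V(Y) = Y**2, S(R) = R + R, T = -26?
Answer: 861209/967998915 ≈ 0.00088968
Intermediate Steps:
S(R) = 2*R
y(a, X) = 676 + X + a (y(a, X) = (a + X) + (-26)**2 = (X + a) + 676 = 676 + X + a)
1/(S(562) + 1/(y(-676, 181) - 861390)) = 1/(2*562 + 1/((676 + 181 - 676) - 861390)) = 1/(1124 + 1/(181 - 861390)) = 1/(1124 + 1/(-861209)) = 1/(1124 - 1/861209) = 1/(967998915/861209) = 861209/967998915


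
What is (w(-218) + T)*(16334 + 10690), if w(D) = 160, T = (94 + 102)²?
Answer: 1042477824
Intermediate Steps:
T = 38416 (T = 196² = 38416)
(w(-218) + T)*(16334 + 10690) = (160 + 38416)*(16334 + 10690) = 38576*27024 = 1042477824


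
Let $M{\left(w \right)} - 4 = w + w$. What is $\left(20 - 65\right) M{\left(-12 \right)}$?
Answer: $900$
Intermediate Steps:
$M{\left(w \right)} = 4 + 2 w$ ($M{\left(w \right)} = 4 + \left(w + w\right) = 4 + 2 w$)
$\left(20 - 65\right) M{\left(-12 \right)} = \left(20 - 65\right) \left(4 + 2 \left(-12\right)\right) = - 45 \left(4 - 24\right) = \left(-45\right) \left(-20\right) = 900$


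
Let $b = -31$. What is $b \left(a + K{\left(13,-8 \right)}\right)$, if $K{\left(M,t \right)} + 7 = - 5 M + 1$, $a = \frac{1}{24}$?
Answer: $\frac{52793}{24} \approx 2199.7$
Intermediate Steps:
$a = \frac{1}{24} \approx 0.041667$
$K{\left(M,t \right)} = -6 - 5 M$ ($K{\left(M,t \right)} = -7 - \left(-1 + 5 M\right) = -6 - 5 M$)
$b \left(a + K{\left(13,-8 \right)}\right) = - 31 \left(\frac{1}{24} - 71\right) = \left(-31\right) \left(- \frac{1703}{24}\right) = \frac{52793}{24}$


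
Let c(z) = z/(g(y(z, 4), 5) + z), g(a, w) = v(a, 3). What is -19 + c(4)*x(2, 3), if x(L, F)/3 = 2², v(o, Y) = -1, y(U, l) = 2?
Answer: -3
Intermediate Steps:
x(L, F) = 12 (x(L, F) = 3*2² = 3*4 = 12)
g(a, w) = -1
c(z) = z/(-1 + z)
-19 + c(4)*x(2, 3) = -19 + (4/(-1 + 4))*12 = -19 + (4/3)*12 = -19 + 16 = -3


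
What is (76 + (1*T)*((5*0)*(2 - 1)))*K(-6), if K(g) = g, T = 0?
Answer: -456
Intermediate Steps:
(76 + (1*T)*((5*0)*(2 - 1)))*K(-6) = (76 + (1*0)*((5*0)*(2 - 1)))*(-6) = (76 + 0*(0*1))*(-6) = (76 + 0*0)*(-6) = (76 + 0)*(-6) = 76*(-6) = -456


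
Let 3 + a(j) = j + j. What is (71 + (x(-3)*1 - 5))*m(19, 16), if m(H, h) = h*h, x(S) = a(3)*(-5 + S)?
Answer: 10752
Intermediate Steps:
a(j) = -3 + 2*j (a(j) = -3 + (j + j) = -3 + 2*j)
x(S) = -15 + 3*S (x(S) = (-3 + 2*3)*(-5 + S) = (-3 + 6)*(-5 + S) = 3*(-5 + S) = -15 + 3*S)
m(H, h) = h**2
(71 + (x(-3)*1 - 5))*m(19, 16) = (71 + ((-15 + 3*(-3))*1 - 5))*16**2 = (71 + ((-15 - 9)*1 - 5))*256 = (71 + (-24*1 - 5))*256 = (71 + (-24 - 5))*256 = (71 - 29)*256 = 42*256 = 10752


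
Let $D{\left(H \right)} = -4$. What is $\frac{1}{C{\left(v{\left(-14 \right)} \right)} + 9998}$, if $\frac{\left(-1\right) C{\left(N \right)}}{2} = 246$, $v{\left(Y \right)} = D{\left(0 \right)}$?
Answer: $\frac{1}{9506} \approx 0.0001052$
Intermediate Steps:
$v{\left(Y \right)} = -4$
$C{\left(N \right)} = -492$ ($C{\left(N \right)} = \left(-2\right) 246 = -492$)
$\frac{1}{C{\left(v{\left(-14 \right)} \right)} + 9998} = \frac{1}{-492 + 9998} = \frac{1}{9506}$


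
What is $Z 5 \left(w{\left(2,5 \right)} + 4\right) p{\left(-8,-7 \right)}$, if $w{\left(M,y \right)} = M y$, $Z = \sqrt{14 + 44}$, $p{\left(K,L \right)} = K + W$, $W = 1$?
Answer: $- 490 \sqrt{58} \approx -3731.7$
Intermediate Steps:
$p{\left(K,L \right)} = 1 + K$ ($p{\left(K,L \right)} = K + 1 = 1 + K$)
$Z = \sqrt{58} \approx 7.6158$
$Z 5 \left(w{\left(2,5 \right)} + 4\right) p{\left(-8,-7 \right)} = \sqrt{58} \cdot 5 \left(2 \cdot 5 + 4\right) \left(1 - 8\right) = \sqrt{58} \cdot 5 \left(10 + 4\right) \left(-7\right) = \sqrt{58} \cdot 5 \cdot 14 \left(-7\right) = \sqrt{58} \cdot 70 \left(-7\right) = 70 \sqrt{58} \left(-7\right) = - 490 \sqrt{58}$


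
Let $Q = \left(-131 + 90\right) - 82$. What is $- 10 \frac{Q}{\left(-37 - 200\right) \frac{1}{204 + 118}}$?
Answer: $- \frac{132020}{79} \approx -1671.1$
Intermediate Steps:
$Q = -123$ ($Q = -41 - 82 = -123$)
$- 10 \frac{Q}{\left(-37 - 200\right) \frac{1}{204 + 118}} = - 10 \left(- \frac{123}{\left(-37 - 200\right) \frac{1}{204 + 118}}\right) = - 10 \left(- \frac{123}{\left(-237\right) \frac{1}{322}}\right) = - 10 \left(- \frac{123}{- \frac{237}{322}}\right) = - 10 \left(\left(-123\right) \left(- \frac{322}{237}\right)\right) = \left(-10\right) \frac{13202}{79} = - \frac{132020}{79}$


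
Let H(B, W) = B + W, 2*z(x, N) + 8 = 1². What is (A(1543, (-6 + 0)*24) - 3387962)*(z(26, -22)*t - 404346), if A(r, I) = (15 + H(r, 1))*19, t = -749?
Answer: 2698255718109/2 ≈ 1.3491e+12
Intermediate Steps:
z(x, N) = -7/2 (z(x, N) = -4 + (½)*1² = -4 + (½)*1 = -4 + ½ = -7/2)
A(r, I) = 304 + 19*r (A(r, I) = (15 + (r + 1))*19 = (15 + (1 + r))*19 = (16 + r)*19 = 304 + 19*r)
(A(1543, (-6 + 0)*24) - 3387962)*(z(26, -22)*t - 404346) = ((304 + 19*1543) - 3387962)*(-7/2*(-749) - 404346) = ((304 + 29317) - 3387962)*(5243/2 - 404346) = (29621 - 3387962)*(-803449/2) = -3358341*(-803449/2) = 2698255718109/2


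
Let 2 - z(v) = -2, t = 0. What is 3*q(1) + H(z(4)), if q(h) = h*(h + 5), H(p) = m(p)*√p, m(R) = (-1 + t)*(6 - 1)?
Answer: 8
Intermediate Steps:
z(v) = 4 (z(v) = 2 - 1*(-2) = 2 + 2 = 4)
m(R) = -5 (m(R) = (-1 + 0)*(6 - 1) = -1*5 = -5)
H(p) = -5*√p
q(h) = h*(5 + h)
3*q(1) + H(z(4)) = 3*(1*(5 + 1)) - 5*√4 = 3*(1*6) - 5*2 = 3*6 - 10 = 18 - 10 = 8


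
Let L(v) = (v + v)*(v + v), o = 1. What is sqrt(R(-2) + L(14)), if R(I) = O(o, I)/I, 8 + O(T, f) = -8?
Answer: 6*sqrt(22) ≈ 28.142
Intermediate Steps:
O(T, f) = -16 (O(T, f) = -8 - 8 = -16)
R(I) = -16/I
L(v) = 4*v**2 (L(v) = (2*v)*(2*v) = 4*v**2)
sqrt(R(-2) + L(14)) = sqrt(-16/(-2) + 4*14**2) = sqrt(-16*(-1/2) + 4*196) = sqrt(8 + 784) = sqrt(792) = 6*sqrt(22)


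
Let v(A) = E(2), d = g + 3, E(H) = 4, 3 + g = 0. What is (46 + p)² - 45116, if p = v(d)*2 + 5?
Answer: -41635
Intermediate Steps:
g = -3 (g = -3 + 0 = -3)
d = 0 (d = -3 + 3 = 0)
v(A) = 4
p = 13 (p = 4*2 + 5 = 8 + 5 = 13)
(46 + p)² - 45116 = (46 + 13)² - 45116 = 59² - 45116 = 3481 - 45116 = -41635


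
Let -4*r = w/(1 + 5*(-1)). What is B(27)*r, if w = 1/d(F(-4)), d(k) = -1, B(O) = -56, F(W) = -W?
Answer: 7/2 ≈ 3.5000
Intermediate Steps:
w = -1 (w = 1/(-1) = -1)
r = -1/16 (r = -(-1)/(4*(1 + 5*(-1))) = -(-1)/(4*(1 - 5)) = -(-1)/(4*(-4)) = -(-1)*(-1)/(4*4) = -¼*¼ = -1/16 ≈ -0.062500)
B(27)*r = -56*(-1/16) = 7/2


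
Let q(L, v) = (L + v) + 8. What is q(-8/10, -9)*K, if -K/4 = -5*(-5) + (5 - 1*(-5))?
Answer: 252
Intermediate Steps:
q(L, v) = 8 + L + v
K = -140 (K = -4*(-5*(-5) + (5 - 1*(-5))) = -4*(25 + (5 + 5)) = -4*(25 + 10) = -4*35 = -140)
q(-8/10, -9)*K = (8 - 8/10 - 9)*(-140) = (8 - 8*⅒ - 9)*(-140) = (8 - ⅘ - 9)*(-140) = -9/5*(-140) = 252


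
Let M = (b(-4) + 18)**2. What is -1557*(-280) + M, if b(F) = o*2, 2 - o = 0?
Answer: 436444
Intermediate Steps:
o = 2 (o = 2 - 1*0 = 2 + 0 = 2)
b(F) = 4 (b(F) = 2*2 = 4)
M = 484 (M = (4 + 18)**2 = 22**2 = 484)
-1557*(-280) + M = -1557*(-280) + 484 = 435960 + 484 = 436444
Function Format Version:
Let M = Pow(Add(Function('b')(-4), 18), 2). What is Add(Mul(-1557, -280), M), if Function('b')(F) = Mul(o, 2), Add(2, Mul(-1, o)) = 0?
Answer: 436444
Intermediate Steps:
o = 2 (o = Add(2, Mul(-1, 0)) = Add(2, 0) = 2)
Function('b')(F) = 4 (Function('b')(F) = Mul(2, 2) = 4)
M = 484 (M = Pow(Add(4, 18), 2) = Pow(22, 2) = 484)
Add(Mul(-1557, -280), M) = Add(Mul(-1557, -280), 484) = Add(435960, 484) = 436444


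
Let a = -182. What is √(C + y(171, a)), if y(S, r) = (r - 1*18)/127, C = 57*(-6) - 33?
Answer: 5*I*√242951/127 ≈ 19.406*I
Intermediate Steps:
C = -375 (C = -342 - 33 = -375)
y(S, r) = -18/127 + r/127 (y(S, r) = (r - 18)*(1/127) = (-18 + r)*(1/127) = -18/127 + r/127)
√(C + y(171, a)) = √(-375 + (-18/127 + (1/127)*(-182))) = √(-375 + (-18/127 - 182/127)) = √(-375 - 200/127) = √(-47825/127) = 5*I*√242951/127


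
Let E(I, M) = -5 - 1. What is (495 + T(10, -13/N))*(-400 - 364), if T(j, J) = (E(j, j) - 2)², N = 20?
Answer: -427076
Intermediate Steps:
E(I, M) = -6
T(j, J) = 64 (T(j, J) = (-6 - 2)² = (-8)² = 64)
(495 + T(10, -13/N))*(-400 - 364) = (495 + 64)*(-400 - 364) = 559*(-764) = -427076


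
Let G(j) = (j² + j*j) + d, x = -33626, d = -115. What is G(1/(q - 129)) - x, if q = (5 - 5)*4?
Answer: 557656553/16641 ≈ 33511.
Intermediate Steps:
q = 0 (q = 0*4 = 0)
G(j) = -115 + 2*j² (G(j) = (j² + j*j) - 115 = (j² + j²) - 115 = 2*j² - 115 = -115 + 2*j²)
G(1/(q - 129)) - x = (-115 + 2*(1/(0 - 129))²) - 1*(-33626) = (-115 + 2*(1/(-129))²) + 33626 = (-115 + 2*(-1/129)²) + 33626 = (-115 + 2*(1/16641)) + 33626 = (-115 + 2/16641) + 33626 = -1913713/16641 + 33626 = 557656553/16641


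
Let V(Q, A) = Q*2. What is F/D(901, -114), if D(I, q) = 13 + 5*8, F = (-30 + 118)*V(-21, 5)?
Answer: -3696/53 ≈ -69.736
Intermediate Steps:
V(Q, A) = 2*Q
F = -3696 (F = (-30 + 118)*(2*(-21)) = 88*(-42) = -3696)
D(I, q) = 53 (D(I, q) = 13 + 40 = 53)
F/D(901, -114) = -3696/53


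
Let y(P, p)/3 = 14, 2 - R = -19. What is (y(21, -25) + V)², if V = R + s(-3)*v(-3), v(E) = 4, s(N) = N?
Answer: 2601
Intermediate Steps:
R = 21 (R = 2 - 1*(-19) = 2 + 19 = 21)
y(P, p) = 42 (y(P, p) = 3*14 = 42)
V = 9 (V = 21 - 3*4 = 21 - 12 = 9)
(y(21, -25) + V)² = (42 + 9)² = 51² = 2601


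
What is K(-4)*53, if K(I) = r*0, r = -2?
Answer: 0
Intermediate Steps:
K(I) = 0 (K(I) = -2*0 = 0)
K(-4)*53 = 0*53 = 0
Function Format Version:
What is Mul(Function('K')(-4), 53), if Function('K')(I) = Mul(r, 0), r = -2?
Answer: 0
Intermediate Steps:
Function('K')(I) = 0 (Function('K')(I) = Mul(-2, 0) = 0)
Mul(Function('K')(-4), 53) = Mul(0, 53) = 0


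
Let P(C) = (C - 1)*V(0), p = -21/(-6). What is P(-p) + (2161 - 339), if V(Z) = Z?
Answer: 1822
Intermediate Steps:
p = 7/2 (p = -21*(-1/6) = 7/2 ≈ 3.5000)
P(C) = 0 (P(C) = (C - 1)*0 = (-1 + C)*0 = 0)
P(-p) + (2161 - 339) = 0 + (2161 - 339) = 0 + 1822 = 1822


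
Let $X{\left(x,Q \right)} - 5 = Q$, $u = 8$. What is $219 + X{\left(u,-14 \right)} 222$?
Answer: $-1779$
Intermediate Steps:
$X{\left(x,Q \right)} = 5 + Q$
$219 + X{\left(u,-14 \right)} 222 = 219 + \left(5 - 14\right) 222 = 219 - 1998 = -1779$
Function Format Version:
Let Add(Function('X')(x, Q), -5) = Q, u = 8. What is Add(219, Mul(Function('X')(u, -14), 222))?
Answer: -1779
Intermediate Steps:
Function('X')(x, Q) = Add(5, Q)
Add(219, Mul(Function('X')(u, -14), 222)) = Add(219, Mul(Add(5, -14), 222)) = Add(219, Mul(-9, 222)) = Add(219, -1998) = -1779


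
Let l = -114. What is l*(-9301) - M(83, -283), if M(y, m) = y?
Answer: 1060231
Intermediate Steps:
l*(-9301) - M(83, -283) = -114*(-9301) - 1*83 = 1060314 - 83 = 1060231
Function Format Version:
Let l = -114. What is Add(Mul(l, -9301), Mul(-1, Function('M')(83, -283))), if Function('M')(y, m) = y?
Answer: 1060231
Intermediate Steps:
Add(Mul(l, -9301), Mul(-1, Function('M')(83, -283))) = Add(Mul(-114, -9301), Mul(-1, 83)) = Add(1060314, -83) = 1060231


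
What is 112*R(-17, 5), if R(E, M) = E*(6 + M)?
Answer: -20944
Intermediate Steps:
112*R(-17, 5) = 112*(-17*(6 + 5)) = 112*(-17*11) = 112*(-187) = -20944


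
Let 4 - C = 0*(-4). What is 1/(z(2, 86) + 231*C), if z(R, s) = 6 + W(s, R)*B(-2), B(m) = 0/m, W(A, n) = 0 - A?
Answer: 1/930 ≈ 0.0010753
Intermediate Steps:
W(A, n) = -A
B(m) = 0
z(R, s) = 6 (z(R, s) = 6 - s*0 = 6 + 0 = 6)
C = 4 (C = 4 - 0*(-4) = 4 - 1*0 = 4 + 0 = 4)
1/(z(2, 86) + 231*C) = 1/(6 + 231*4) = 1/(6 + 924) = 1/930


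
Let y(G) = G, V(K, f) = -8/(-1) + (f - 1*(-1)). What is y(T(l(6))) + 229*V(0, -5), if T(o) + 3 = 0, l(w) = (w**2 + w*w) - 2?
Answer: 913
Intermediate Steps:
l(w) = -2 + 2*w**2 (l(w) = (w**2 + w**2) - 2 = 2*w**2 - 2 = -2 + 2*w**2)
T(o) = -3 (T(o) = -3 + 0 = -3)
V(K, f) = 9 + f (V(K, f) = -8*(-1) + (f + 1) = 8 + (1 + f) = 9 + f)
y(T(l(6))) + 229*V(0, -5) = -3 + 229*(9 - 5) = -3 + 229*4 = -3 + 916 = 913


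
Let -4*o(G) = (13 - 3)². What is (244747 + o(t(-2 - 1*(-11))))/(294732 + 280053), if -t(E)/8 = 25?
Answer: 81574/191595 ≈ 0.42576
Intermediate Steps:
t(E) = -200 (t(E) = -8*25 = -200)
o(G) = -25 (o(G) = -(13 - 3)²/4 = -¼*10² = -¼*100 = -25)
(244747 + o(t(-2 - 1*(-11))))/(294732 + 280053) = (244747 - 25)/(294732 + 280053) = 244722/574785 = 244722*(1/574785) = 81574/191595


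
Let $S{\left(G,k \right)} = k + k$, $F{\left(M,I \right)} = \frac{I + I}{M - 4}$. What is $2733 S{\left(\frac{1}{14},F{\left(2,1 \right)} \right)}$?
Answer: $-5466$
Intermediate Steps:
$F{\left(M,I \right)} = \frac{2 I}{-4 + M}$
$S{\left(G,k \right)} = 2 k$
$2733 S{\left(\frac{1}{14},F{\left(2,1 \right)} \right)} = 2733 \cdot 2 \cdot 2 \cdot 1 \frac{1}{-4 + 2} = 2733 \cdot 2 \cdot 2 \cdot 1 \frac{1}{-2} = 2733 \cdot 2 \cdot 2 \cdot 1 \left(- \frac{1}{2}\right) = 2733 \cdot 2 \left(-1\right) = 2733 \left(-2\right) = -5466$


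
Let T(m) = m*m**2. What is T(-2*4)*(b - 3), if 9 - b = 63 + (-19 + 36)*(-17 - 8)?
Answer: -188416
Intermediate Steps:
T(m) = m**3
b = 371 (b = 9 - (63 + (-19 + 36)*(-17 - 8)) = 9 - (63 + 17*(-25)) = 9 - (63 - 425) = 9 - 1*(-362) = 9 + 362 = 371)
T(-2*4)*(b - 3) = (-2*4)**3*(371 - 3) = (-8)**3*368 = -512*368 = -188416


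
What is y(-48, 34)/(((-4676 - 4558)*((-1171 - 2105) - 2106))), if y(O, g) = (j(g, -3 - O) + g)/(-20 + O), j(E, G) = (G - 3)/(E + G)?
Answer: -341/33371796042 ≈ -1.0218e-8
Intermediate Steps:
j(E, G) = (-3 + G)/(E + G)
y(O, g) = (g + (-6 - O)/(-3 + g - O))/(-20 + O) (y(O, g) = ((-3 + (-3 - O))/(g + (-3 - O)) + g)/(-20 + O) = ((-6 - O)/(-3 + g - O) + g)/(-20 + O) = (g + (-6 - O)/(-3 + g - O))/(-20 + O))
y(-48, 34)/(((-4676 - 4558)*((-1171 - 2105) - 2106))) = ((6 - 48 + 34*(3 - 48 - 1*34))/((-20 - 48)*(3 - 48 - 1*34)))/(((-4676 - 4558)*((-1171 - 2105) - 2106))) = ((6 - 48 + 34*(3 - 48 - 34))/((-68)*(3 - 48 - 34)))/((-9234*(-3276 - 2106))) = (-1/68*(6 - 48 + 34*(-79))/(-79))/((-9234*(-5382))) = -1/68*(-1/79)*(6 - 48 - 2686)/49697388 = -1/68*(-1/79)*(-2728)*(1/49697388) = -682/1343*1/49697388 = -341/33371796042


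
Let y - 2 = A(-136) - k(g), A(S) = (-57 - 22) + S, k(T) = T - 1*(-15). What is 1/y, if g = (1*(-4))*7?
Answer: -1/200 ≈ -0.0050000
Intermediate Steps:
g = -28 (g = -4*7 = -28)
k(T) = 15 + T (k(T) = T + 15 = 15 + T)
A(S) = -79 + S
y = -200 (y = 2 + ((-79 - 136) - (15 - 28)) = 2 + (-215 - 1*(-13)) = 2 + (-215 + 13) = 2 - 202 = -200)
1/y = 1/(-200) = -1/200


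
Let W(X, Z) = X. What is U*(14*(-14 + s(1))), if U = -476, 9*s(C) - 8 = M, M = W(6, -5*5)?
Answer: 746368/9 ≈ 82930.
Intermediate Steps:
M = 6
s(C) = 14/9 (s(C) = 8/9 + (⅑)*6 = 8/9 + ⅔ = 14/9)
U*(14*(-14 + s(1))) = -6664*(-14 + 14/9) = -6664*(-112)/9 = -476*(-1568/9) = 746368/9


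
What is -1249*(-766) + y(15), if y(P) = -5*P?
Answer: 956659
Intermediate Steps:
-1249*(-766) + y(15) = -1249*(-766) - 5*15 = 956734 - 75 = 956659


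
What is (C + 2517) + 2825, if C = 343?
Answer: 5685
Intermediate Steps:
(C + 2517) + 2825 = (343 + 2517) + 2825 = 2860 + 2825 = 5685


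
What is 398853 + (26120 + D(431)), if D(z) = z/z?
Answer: 424974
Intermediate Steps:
D(z) = 1
398853 + (26120 + D(431)) = 398853 + (26120 + 1) = 398853 + 26121 = 424974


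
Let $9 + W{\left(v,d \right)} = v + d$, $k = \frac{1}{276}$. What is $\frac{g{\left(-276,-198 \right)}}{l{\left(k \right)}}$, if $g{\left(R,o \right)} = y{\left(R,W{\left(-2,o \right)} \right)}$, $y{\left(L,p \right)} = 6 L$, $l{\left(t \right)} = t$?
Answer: $-457056$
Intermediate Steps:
$k = \frac{1}{276} \approx 0.0036232$
$W{\left(v,d \right)} = -9 + d + v$ ($W{\left(v,d \right)} = -9 + \left(v + d\right) = -9 + \left(d + v\right) = -9 + d + v$)
$g{\left(R,o \right)} = 6 R$
$\frac{g{\left(-276,-198 \right)}}{l{\left(k \right)}} = 6 \left(-276\right) \frac{1}{\frac{1}{276}} = \left(-1656\right) 276 = -457056$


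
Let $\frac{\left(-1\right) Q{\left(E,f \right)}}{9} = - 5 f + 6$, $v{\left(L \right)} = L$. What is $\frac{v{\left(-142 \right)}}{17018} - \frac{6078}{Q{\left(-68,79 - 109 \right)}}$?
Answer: $\frac{8603003}{1991106} \approx 4.3207$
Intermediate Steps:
$Q{\left(E,f \right)} = -54 + 45 f$ ($Q{\left(E,f \right)} = - 9 \left(- 5 f + 6\right) = - 9 \left(6 - 5 f\right) = -54 + 45 f$)
$\frac{v{\left(-142 \right)}}{17018} - \frac{6078}{Q{\left(-68,79 - 109 \right)}} = - \frac{142}{17018} - \frac{6078}{-54 + 45 \left(79 - 109\right)} = \left(-142\right) \frac{1}{17018} - \frac{6078}{-54 + 45 \left(79 - 109\right)} = - \frac{71}{8509} - \frac{6078}{-54 + 45 \left(-30\right)} = - \frac{71}{8509} - \frac{6078}{-54 - 1350} = - \frac{71}{8509} - \frac{6078}{-1404} = - \frac{71}{8509} - - \frac{1013}{234} = - \frac{71}{8509} + \frac{1013}{234} = \frac{8603003}{1991106}$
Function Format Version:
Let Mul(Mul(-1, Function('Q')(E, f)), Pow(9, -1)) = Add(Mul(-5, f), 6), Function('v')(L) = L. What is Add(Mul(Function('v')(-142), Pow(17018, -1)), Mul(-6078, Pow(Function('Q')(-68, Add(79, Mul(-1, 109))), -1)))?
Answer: Rational(8603003, 1991106) ≈ 4.3207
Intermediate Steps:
Function('Q')(E, f) = Add(-54, Mul(45, f)) (Function('Q')(E, f) = Mul(-9, Add(Mul(-5, f), 6)) = Mul(-9, Add(6, Mul(-5, f))) = Add(-54, Mul(45, f)))
Add(Mul(Function('v')(-142), Pow(17018, -1)), Mul(-6078, Pow(Function('Q')(-68, Add(79, Mul(-1, 109))), -1))) = Add(Mul(-142, Pow(17018, -1)), Mul(-6078, Pow(Add(-54, Mul(45, Add(79, Mul(-1, 109)))), -1))) = Add(Mul(-142, Rational(1, 17018)), Mul(-6078, Pow(Add(-54, Mul(45, Add(79, -109))), -1))) = Add(Rational(-71, 8509), Mul(-6078, Pow(Add(-54, Mul(45, -30)), -1))) = Add(Rational(-71, 8509), Mul(-6078, Pow(Add(-54, -1350), -1))) = Add(Rational(-71, 8509), Mul(-6078, Pow(-1404, -1))) = Add(Rational(-71, 8509), Mul(-6078, Rational(-1, 1404))) = Add(Rational(-71, 8509), Rational(1013, 234)) = Rational(8603003, 1991106)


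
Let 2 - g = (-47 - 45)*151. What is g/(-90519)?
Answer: -13894/90519 ≈ -0.15349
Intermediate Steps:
g = 13894 (g = 2 - (-47 - 45)*151 = 2 - (-92)*151 = 2 - 1*(-13892) = 2 + 13892 = 13894)
g/(-90519) = 13894/(-90519) = 13894*(-1/90519) = -13894/90519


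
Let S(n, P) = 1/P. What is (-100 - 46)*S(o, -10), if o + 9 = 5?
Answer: 73/5 ≈ 14.600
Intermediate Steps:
o = -4 (o = -9 + 5 = -4)
(-100 - 46)*S(o, -10) = (-100 - 46)/(-10) = -146*(-⅒) = 73/5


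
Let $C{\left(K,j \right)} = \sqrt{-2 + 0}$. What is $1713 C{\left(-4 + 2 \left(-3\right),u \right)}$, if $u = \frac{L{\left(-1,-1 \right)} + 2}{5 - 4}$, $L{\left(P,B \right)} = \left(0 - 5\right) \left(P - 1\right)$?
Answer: $1713 i \sqrt{2} \approx 2422.5 i$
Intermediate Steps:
$L{\left(P,B \right)} = 5 - 5 P$ ($L{\left(P,B \right)} = - 5 \left(-1 + P\right) = 5 - 5 P$)
$u = 12$ ($u = \frac{\left(5 - -5\right) + 2}{5 - 4} = \frac{\left(5 + 5\right) + 2}{1} = \left(10 + 2\right) 1 = 12 \cdot 1 = 12$)
$C{\left(K,j \right)} = i \sqrt{2}$ ($C{\left(K,j \right)} = \sqrt{-2} = i \sqrt{2}$)
$1713 C{\left(-4 + 2 \left(-3\right),u \right)} = 1713 i \sqrt{2}$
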